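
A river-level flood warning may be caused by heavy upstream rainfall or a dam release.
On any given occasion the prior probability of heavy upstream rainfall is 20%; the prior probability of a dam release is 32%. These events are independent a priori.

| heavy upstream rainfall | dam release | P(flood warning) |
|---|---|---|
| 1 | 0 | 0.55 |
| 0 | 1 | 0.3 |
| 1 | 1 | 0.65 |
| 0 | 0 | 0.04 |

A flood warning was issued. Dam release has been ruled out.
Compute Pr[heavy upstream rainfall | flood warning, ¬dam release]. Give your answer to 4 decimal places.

For the numerator, keep only heavy upstream rainfall=true terms: 0.55×0.2 = 0.110000
Denominator P(flood warning | ¬dam release): 0.04×0.8 + 0.55×0.2 = 0.142000
P(heavy upstream rainfall | flood warning, ¬dam release) = 0.110000/0.142000 ≈ 0.7746

Pr[heavy upstream rainfall | flood warning, ¬dam release] ≈ 0.7746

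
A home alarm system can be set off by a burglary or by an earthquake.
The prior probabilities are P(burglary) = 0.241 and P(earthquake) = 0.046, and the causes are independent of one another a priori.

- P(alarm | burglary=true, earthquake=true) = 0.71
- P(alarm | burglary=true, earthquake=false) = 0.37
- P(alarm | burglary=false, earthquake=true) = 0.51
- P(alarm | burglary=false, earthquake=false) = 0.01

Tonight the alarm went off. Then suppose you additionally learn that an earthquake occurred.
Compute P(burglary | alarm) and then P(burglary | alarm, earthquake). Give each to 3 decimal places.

For the numerator, keep only burglary=true terms: 0.085068 + 0.007871 = 0.092939
Denominator P(alarm): 0.01*0.759*0.954 + 0.51*0.759*0.046 + 0.37*0.241*0.954 + 0.71*0.241*0.046 = 0.117986
Posterior = 0.092939 / 0.117986 ≈ 0.788

With the extra evidence:
Enumerate both values of burglary and weight by the priors:
  P(alarm | earthquake) = 0.51·0.759 + 0.71·0.241
        = 0.387090 + 0.171110 = 0.558200
Configurations with burglary contribute 0.171110, so
  P(burglary | alarm, earthquake) = 0.171110 / 0.558200 ≈ 0.307

P(burglary | alarm) ≈ 0.788; P(burglary | alarm, earthquake) ≈ 0.307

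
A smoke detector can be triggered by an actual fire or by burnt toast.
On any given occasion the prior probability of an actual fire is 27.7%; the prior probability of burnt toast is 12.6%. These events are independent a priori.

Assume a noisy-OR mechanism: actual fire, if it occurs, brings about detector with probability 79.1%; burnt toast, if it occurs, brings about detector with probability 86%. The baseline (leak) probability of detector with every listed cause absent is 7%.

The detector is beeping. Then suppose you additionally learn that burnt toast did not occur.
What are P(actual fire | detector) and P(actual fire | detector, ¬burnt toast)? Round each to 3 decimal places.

Under noisy-OR, P(detector | causes) = 1 − (1−0.07)·∏(1−qᵢ) over the active causes.
P(detector) = 0.07·0.723·0.874 + 0.8698·0.723·0.126 + 0.80563·0.277·0.874 + 0.972788·0.277·0.126 = 0.044233 + 0.079237 + 0.195041 + 0.033952 = 0.352463
Of this, 0.228993 comes from 0.195041 + 0.033952 (the actual fire=true cases).
So P(actual fire | detector) = 0.228993/0.352463 ≈ 0.650.

Now condition on the additional information:
P(detector | ¬burnt toast) = 0.07·0.723 + 0.80563·0.277 = 0.050610 + 0.223160 = 0.273770
Of this, 0.223160 comes from 0.80563·0.277 (the actual fire=true cases).
So P(actual fire | detector, ¬burnt toast) = 0.223160/0.273770 ≈ 0.815.
Ruling out burnt toast raises the posterior on actual fire — the flip side of explaining away.

P(actual fire | detector) ≈ 0.650; P(actual fire | detector, ¬burnt toast) ≈ 0.815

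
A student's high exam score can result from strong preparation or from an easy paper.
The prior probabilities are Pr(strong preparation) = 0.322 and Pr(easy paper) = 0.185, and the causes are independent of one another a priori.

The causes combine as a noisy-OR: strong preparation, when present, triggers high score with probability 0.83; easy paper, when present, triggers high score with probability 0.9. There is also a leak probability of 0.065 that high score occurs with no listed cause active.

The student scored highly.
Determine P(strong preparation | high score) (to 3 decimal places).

Under noisy-OR, P(high score | causes) = 1 − (1−0.065)·∏(1−qᵢ) over the active causes.
P(high score) = 0.065·0.678·0.815 + 0.9065·0.678·0.185 + 0.84105·0.322·0.815 + 0.984105·0.322·0.185 = 0.035917 + 0.113702 + 0.220717 + 0.058623 = 0.428959
Restricting to configurations with strong preparation present: 0.220717 + 0.058623 = 0.279340.
P(strong preparation | high score) = 0.279340 / 0.428959 ≈ 0.651

P(strong preparation | high score) ≈ 0.651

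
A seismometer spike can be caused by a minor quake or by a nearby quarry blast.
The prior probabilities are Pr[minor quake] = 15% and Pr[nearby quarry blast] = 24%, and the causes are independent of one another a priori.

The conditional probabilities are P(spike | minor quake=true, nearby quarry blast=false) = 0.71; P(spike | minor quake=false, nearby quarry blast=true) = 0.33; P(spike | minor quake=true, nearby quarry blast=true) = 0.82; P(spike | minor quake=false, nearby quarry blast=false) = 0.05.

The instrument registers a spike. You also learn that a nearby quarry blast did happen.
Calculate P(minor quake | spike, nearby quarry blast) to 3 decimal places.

By total probability over both values of minor quake:
  P(spike | nearby quarry blast) = 0.33*0.85 + 0.82*0.15
        = 0.280500 + 0.123000 = 0.403500
The terms with minor quake present sum to 0.123000, so
  P(minor quake | spike, nearby quarry blast) = 0.123000 / 0.403500 ≈ 0.305

P(minor quake | spike, nearby quarry blast) ≈ 0.305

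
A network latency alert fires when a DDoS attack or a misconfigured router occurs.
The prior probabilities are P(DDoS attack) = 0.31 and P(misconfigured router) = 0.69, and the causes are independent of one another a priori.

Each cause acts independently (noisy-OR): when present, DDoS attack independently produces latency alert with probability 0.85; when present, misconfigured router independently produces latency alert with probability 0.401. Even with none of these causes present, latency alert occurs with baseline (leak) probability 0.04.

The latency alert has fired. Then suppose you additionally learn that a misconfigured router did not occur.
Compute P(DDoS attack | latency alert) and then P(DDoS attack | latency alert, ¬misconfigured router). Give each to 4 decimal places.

Under noisy-OR, P(latency alert | causes) = 1 − (1−0.04)·∏(1−qᵢ) over the active causes.
Enumerate the 4 (DDoS attack, misconfigured router) configurations and weight by the priors:
  P(latency alert) = 0.04·0.69·0.31 + 0.42496·0.69·0.69 + 0.856·0.31·0.31 + 0.913744·0.31·0.69
        = 0.008556 + 0.202323 + 0.082262 + 0.195450 = 0.488591
Configurations with DDoS attack contribute 0.277712, so
  P(DDoS attack | latency alert) = 0.277712 / 0.488591 ≈ 0.5684

Now also conditioning on misconfigured router≠true:
Numerator (weight on configurations with DDoS attack): 0.856*0.31 = 0.265360
The normalizing constant is 0.04*0.69 + 0.856*0.31 = 0.292960
Posterior = 0.265360 / 0.292960 ≈ 0.9058
With misconfigured router excluded, DDoS attack must carry more of the explanatory weight for the latency alert.

P(DDoS attack | latency alert) ≈ 0.5684; P(DDoS attack | latency alert, ¬misconfigured router) ≈ 0.9058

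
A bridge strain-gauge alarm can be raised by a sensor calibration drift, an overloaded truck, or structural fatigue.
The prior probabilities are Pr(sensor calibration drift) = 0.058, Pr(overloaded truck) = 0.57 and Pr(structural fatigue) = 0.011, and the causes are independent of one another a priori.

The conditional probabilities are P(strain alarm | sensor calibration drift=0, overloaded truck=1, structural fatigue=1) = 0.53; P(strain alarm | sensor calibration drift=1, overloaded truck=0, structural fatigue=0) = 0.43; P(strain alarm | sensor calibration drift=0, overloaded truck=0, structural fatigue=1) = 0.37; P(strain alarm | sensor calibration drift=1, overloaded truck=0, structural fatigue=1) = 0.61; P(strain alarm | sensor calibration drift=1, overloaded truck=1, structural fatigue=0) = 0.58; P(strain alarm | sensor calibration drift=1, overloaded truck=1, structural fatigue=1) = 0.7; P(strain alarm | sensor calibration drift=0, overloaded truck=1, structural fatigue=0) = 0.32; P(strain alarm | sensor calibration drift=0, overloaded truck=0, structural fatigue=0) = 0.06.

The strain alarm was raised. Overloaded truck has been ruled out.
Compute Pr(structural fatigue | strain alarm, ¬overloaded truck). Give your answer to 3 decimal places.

Pr(structural fatigue | strain alarm, ¬overloaded truck) ≈ 0.050

P(strain alarm | ¬overloaded truck) = 0.06×0.942×0.989 + 0.37×0.942×0.011 + 0.43×0.058×0.989 + 0.61×0.058×0.011 = 0.055898 + 0.003834 + 0.024666 + 0.000389 = 0.084787
Restricting to configurations with structural fatigue present: 0.003834 + 0.000389 = 0.004223.
P(structural fatigue | strain alarm, ¬overloaded truck) = 0.004223 / 0.084787 ≈ 0.050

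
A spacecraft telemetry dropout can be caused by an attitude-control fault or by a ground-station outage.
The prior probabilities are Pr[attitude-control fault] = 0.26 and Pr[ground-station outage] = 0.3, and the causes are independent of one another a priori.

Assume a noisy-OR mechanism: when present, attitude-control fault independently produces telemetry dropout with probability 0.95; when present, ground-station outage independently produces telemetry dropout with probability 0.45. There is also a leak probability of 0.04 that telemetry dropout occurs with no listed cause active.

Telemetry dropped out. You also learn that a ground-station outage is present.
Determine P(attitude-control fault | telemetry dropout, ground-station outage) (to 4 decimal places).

P(attitude-control fault | telemetry dropout, ground-station outage) ≈ 0.4202

Under noisy-OR, P(telemetry dropout | causes) = 1 − (1−0.04)·∏(1−qᵢ) over the active causes.
P(telemetry dropout | ground-station outage) = 0.472·0.74 + 0.9736·0.26 = 0.349280 + 0.253136 = 0.602416
Restricting to configurations with attitude-control fault present: 0.9736·0.26 = 0.253136.
Hence the posterior is 0.253136/0.602416 ≈ 0.4202.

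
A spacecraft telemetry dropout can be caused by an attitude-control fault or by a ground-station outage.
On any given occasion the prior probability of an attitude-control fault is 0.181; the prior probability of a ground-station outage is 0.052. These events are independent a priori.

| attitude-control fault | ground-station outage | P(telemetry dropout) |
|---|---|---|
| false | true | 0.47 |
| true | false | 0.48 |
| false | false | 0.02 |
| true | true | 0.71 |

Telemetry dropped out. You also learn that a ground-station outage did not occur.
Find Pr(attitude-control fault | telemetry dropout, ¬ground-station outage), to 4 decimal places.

Pr(attitude-control fault | telemetry dropout, ¬ground-station outage) ≈ 0.8414

Sum P(telemetry dropout|·) weighted by the priors over both values of attitude-control fault:
  P(telemetry dropout | ¬ground-station outage) = 0.02·0.819 + 0.48·0.181
        = 0.016380 + 0.086880 = 0.103260
Configurations with attitude-control fault contribute 0.086880, so
  P(attitude-control fault | telemetry dropout, ¬ground-station outage) = 0.086880 / 0.103260 ≈ 0.8414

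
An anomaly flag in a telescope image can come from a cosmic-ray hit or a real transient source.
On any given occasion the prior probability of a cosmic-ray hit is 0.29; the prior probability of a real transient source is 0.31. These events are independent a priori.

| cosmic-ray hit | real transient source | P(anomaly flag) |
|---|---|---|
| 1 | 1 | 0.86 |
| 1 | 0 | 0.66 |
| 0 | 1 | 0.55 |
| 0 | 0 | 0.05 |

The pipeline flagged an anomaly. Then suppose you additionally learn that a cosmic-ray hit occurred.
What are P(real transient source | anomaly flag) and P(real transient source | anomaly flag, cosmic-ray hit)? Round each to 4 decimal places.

For the numerator, keep only real transient source=true terms: 0.121055 + 0.077314 = 0.198369
The normalizing constant is 0.05·0.71·0.69 + 0.55·0.71·0.31 + 0.66·0.29·0.69 + 0.86·0.29·0.31 = 0.354930
P(real transient source | anomaly flag) = 0.198369/0.354930 ≈ 0.5589

Now condition on the additional information:
P(anomaly flag | cosmic-ray hit) = 0.66*0.69 + 0.86*0.31 = 0.455400 + 0.266600 = 0.722000
Restricting to configurations with real transient source present: 0.86*0.31 = 0.266600.
So P(real transient source | anomaly flag, cosmic-ray hit) = 0.266600/0.722000 ≈ 0.3693.

P(real transient source | anomaly flag) ≈ 0.5589; P(real transient source | anomaly flag, cosmic-ray hit) ≈ 0.3693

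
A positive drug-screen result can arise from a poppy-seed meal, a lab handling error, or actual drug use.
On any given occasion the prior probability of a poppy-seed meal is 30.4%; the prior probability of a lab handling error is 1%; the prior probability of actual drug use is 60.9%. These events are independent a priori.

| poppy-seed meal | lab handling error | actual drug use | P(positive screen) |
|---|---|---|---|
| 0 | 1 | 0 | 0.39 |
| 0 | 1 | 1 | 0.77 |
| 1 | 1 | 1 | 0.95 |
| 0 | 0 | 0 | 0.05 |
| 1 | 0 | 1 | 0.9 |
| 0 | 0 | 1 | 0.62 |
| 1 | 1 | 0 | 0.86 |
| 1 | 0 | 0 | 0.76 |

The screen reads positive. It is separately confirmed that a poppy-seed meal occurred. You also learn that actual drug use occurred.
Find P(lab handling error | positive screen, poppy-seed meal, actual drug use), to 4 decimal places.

P(positive screen | poppy-seed meal, actual drug use) = 0.9·0.99 + 0.95·0.01 = 0.891000 + 0.009500 = 0.900500
Of this, 0.009500 comes from 0.95·0.01 (the lab handling error=true cases).
P(lab handling error | positive screen, poppy-seed meal, actual drug use) = 0.009500 / 0.900500 ≈ 0.0105

P(lab handling error | positive screen, poppy-seed meal, actual drug use) ≈ 0.0105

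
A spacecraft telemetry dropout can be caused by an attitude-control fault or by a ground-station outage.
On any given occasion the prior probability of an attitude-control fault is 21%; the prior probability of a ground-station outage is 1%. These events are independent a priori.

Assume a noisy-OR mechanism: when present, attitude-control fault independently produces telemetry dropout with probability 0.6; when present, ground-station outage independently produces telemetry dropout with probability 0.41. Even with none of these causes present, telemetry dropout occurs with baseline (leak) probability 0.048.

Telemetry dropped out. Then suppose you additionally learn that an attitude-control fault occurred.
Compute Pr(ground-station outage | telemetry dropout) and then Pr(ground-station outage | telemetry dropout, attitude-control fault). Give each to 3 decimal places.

Under noisy-OR, P(telemetry dropout | causes) = 1 − (1−0.048)·∏(1−qᵢ) over the active causes.
Enumerate the 4 (attitude-control fault, ground-station outage) configurations and weight by the priors:
  P(telemetry dropout) = 0.048×0.79×0.99 + 0.43832×0.79×0.01 + 0.6192×0.21×0.99 + 0.775328×0.21×0.01
        = 0.037541 + 0.003463 + 0.128732 + 0.001628 = 0.171364
Configurations with ground-station outage contribute 0.005091, so
  P(ground-station outage | telemetry dropout) = 0.005091 / 0.171364 ≈ 0.030

Now condition on the additional information:
P(telemetry dropout | attitude-control fault) = 0.6192*0.99 + 0.775328*0.01 = 0.613008 + 0.007753 = 0.620761
Restricting to configurations with ground-station outage present: 0.775328*0.01 = 0.007753.
So P(ground-station outage | telemetry dropout, attitude-control fault) = 0.007753/0.620761 ≈ 0.012.

Pr(ground-station outage | telemetry dropout) ≈ 0.030; Pr(ground-station outage | telemetry dropout, attitude-control fault) ≈ 0.012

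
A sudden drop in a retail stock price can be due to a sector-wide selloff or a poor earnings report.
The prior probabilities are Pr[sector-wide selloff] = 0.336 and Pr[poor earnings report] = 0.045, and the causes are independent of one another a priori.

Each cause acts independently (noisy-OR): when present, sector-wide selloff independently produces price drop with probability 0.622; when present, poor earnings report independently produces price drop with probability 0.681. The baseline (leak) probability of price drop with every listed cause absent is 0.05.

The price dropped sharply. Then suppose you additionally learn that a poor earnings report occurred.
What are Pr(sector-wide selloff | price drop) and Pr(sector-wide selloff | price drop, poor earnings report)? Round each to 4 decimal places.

Under noisy-OR, P(price drop | causes) = 1 − (1−0.05)·∏(1−qᵢ) over the active causes.
By total probability over the 4 (sector-wide selloff, poor earnings report) configurations:
  P(price drop) = 0.05×0.664×0.955 + 0.69695×0.664×0.045 + 0.6409×0.336×0.955 + 0.885447×0.336×0.045
        = 0.031706 + 0.020825 + 0.205652 + 0.013388 = 0.271571
Keeping only the sector-wide selloff-present terms gives 0.219040, so
  P(sector-wide selloff | price drop) = 0.219040 / 0.271571 ≈ 0.8066

With the extra evidence:
P(price drop | poor earnings report) = 0.69695×0.664 + 0.885447×0.336 = 0.462775 + 0.297510 = 0.760285
The sector-wide selloff-present share is 0.885447×0.336 = 0.297510.
Hence the posterior is 0.297510/0.760285 ≈ 0.3913.

Pr(sector-wide selloff | price drop) ≈ 0.8066; Pr(sector-wide selloff | price drop, poor earnings report) ≈ 0.3913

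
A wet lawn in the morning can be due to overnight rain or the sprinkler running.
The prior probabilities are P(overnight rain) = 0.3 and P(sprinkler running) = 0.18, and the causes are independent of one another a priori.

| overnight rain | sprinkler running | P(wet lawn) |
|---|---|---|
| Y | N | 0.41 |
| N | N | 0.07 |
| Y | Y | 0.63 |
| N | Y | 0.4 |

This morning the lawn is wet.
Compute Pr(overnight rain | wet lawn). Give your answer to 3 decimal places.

Weight on overnight rain=true, given the evidence: 0.100860 + 0.034020 = 0.134880
Denominator P(wet lawn): 0.07·0.7·0.82 + 0.4·0.7·0.18 + 0.41·0.3·0.82 + 0.63·0.3·0.18 = 0.225460
P(overnight rain | wet lawn) = 0.134880/0.225460 ≈ 0.598

Pr(overnight rain | wet lawn) ≈ 0.598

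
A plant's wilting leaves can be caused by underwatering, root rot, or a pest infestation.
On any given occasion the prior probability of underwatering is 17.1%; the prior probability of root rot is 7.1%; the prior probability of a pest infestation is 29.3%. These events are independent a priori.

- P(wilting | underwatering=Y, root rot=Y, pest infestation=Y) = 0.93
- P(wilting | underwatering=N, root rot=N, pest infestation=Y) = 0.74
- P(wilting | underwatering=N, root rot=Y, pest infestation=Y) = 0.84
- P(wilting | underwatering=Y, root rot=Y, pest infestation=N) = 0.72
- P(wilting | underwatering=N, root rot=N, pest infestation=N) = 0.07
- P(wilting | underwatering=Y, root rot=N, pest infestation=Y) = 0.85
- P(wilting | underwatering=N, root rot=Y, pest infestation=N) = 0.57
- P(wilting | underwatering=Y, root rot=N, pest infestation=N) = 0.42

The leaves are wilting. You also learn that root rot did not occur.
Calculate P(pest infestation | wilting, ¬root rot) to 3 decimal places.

Enumerate the 4 (underwatering, pest infestation) configurations and weight by the priors:
  P(wilting | ¬root rot) = 0.07·0.829·0.707 + 0.74·0.829·0.293 + 0.42·0.171·0.707 + 0.85·0.171·0.293
        = 0.041027 + 0.179744 + 0.050777 + 0.042588 = 0.314136
Configurations with pest infestation contribute 0.222332, so
  P(pest infestation | wilting, ¬root rot) = 0.222332 / 0.314136 ≈ 0.708

P(pest infestation | wilting, ¬root rot) ≈ 0.708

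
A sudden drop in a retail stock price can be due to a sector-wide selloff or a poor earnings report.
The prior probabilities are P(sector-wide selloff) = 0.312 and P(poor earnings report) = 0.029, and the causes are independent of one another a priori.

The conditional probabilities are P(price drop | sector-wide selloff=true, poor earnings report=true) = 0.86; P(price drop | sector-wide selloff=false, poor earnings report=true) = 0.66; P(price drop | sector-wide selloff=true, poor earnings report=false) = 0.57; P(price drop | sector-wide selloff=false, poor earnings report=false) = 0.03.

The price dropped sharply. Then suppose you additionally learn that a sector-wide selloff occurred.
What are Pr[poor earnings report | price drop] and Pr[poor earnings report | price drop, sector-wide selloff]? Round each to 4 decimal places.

Pr[poor earnings report | price drop] ≈ 0.0980; Pr[poor earnings report | price drop, sector-wide selloff] ≈ 0.0431

Enumerate the 4 (sector-wide selloff, poor earnings report) configurations and weight by the priors:
  P(price drop) = 0.03·0.688·0.971 + 0.66·0.688·0.029 + 0.57·0.312·0.971 + 0.86·0.312·0.029
        = 0.020041 + 0.013168 + 0.172683 + 0.007781 = 0.213673
The terms with poor earnings report present sum to 0.020949, so
  P(poor earnings report | price drop) = 0.020949 / 0.213673 ≈ 0.0980

Now condition on the additional information:
P(price drop | sector-wide selloff) = 0.57×0.971 + 0.86×0.029 = 0.553470 + 0.024940 = 0.578410
Restricting to configurations with poor earnings report present: 0.86×0.029 = 0.024940.
P(poor earnings report | price drop, sector-wide selloff) = 0.024940 / 0.578410 ≈ 0.0431
Conditioning on sector-wide selloff lowers the posterior on poor earnings report: the classic explaining-away effect in a common-effect structure.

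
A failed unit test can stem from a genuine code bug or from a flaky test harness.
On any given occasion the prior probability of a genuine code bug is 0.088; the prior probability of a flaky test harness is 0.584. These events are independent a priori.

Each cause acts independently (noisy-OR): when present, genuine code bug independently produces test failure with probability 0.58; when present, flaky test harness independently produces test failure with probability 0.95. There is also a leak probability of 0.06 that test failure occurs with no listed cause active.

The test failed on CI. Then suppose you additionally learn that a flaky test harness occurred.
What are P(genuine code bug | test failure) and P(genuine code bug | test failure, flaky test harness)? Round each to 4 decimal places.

Under noisy-OR, P(test failure | causes) = 1 − (1−0.06)·∏(1−qᵢ) over the active causes.
P(test failure) = 0.06·0.912·0.416 + 0.953·0.912·0.584 + 0.6052·0.088·0.416 + 0.98026·0.088·0.584 = 0.022764 + 0.507575 + 0.022155 + 0.050378 = 0.602872
Restricting to configurations with genuine code bug present: 0.022155 + 0.050378 = 0.072533.
Hence the posterior is 0.072533/0.602872 ≈ 0.1203.

Now also conditioning on flaky test harness=true:
Numerator (weight on configurations with genuine code bug): 0.98026·0.088 = 0.086263
The normalizing constant is 0.953·0.912 + 0.98026·0.088 = 0.955399
P(genuine code bug | test failure, flaky test harness) = 0.086263/0.955399 ≈ 0.0903

P(genuine code bug | test failure) ≈ 0.1203; P(genuine code bug | test failure, flaky test harness) ≈ 0.0903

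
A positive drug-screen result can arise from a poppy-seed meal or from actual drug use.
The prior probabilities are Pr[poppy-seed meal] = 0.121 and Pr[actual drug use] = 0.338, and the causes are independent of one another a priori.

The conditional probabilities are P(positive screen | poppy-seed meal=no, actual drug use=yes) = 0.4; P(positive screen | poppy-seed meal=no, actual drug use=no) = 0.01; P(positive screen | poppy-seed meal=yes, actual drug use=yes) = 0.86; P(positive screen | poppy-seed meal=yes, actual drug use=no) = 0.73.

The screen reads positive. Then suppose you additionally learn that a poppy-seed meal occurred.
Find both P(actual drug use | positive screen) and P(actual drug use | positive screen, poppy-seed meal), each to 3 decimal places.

Weight on actual drug use=true, given the evidence: 0.118841 + 0.035172 = 0.154013
The normalizing constant is 0.01*0.879*0.662 + 0.4*0.879*0.338 + 0.73*0.121*0.662 + 0.86*0.121*0.338 = 0.218306
Posterior = 0.154013 / 0.218306 ≈ 0.705

With the extra evidence:
Numerator (weight on configurations with actual drug use): 0.86*0.338 = 0.290680
Normalizer over all consistent configurations: 0.73*0.662 + 0.86*0.338 = 0.773940
P(actual drug use | positive screen, poppy-seed meal) = 0.290680/0.773940 ≈ 0.376
The drop from 0.705 to 0.376 is the explaining-away (discounting) effect.

P(actual drug use | positive screen) ≈ 0.705; P(actual drug use | positive screen, poppy-seed meal) ≈ 0.376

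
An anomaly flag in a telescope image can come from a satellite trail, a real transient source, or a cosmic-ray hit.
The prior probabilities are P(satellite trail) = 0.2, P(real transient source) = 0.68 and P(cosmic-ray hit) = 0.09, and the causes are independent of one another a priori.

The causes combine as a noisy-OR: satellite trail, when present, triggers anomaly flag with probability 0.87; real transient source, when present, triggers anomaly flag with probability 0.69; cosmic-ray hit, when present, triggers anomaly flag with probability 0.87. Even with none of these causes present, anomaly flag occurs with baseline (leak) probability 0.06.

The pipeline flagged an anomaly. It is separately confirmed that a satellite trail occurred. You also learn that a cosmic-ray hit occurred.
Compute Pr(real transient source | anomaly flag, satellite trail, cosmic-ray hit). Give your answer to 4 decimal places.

Pr(real transient source | anomaly flag, satellite trail, cosmic-ray hit) ≈ 0.6824

Under noisy-OR, P(anomaly flag | causes) = 1 − (1−0.06)·∏(1−qᵢ) over the active causes.
P(anomaly flag | satellite trail, cosmic-ray hit) = 0.984114·0.32 + 0.995075·0.68 = 0.314916 + 0.676651 = 0.991567
The real transient source-present share is 0.995075·0.68 = 0.676651.
So P(real transient source | anomaly flag, satellite trail, cosmic-ray hit) = 0.676651/0.991567 ≈ 0.6824.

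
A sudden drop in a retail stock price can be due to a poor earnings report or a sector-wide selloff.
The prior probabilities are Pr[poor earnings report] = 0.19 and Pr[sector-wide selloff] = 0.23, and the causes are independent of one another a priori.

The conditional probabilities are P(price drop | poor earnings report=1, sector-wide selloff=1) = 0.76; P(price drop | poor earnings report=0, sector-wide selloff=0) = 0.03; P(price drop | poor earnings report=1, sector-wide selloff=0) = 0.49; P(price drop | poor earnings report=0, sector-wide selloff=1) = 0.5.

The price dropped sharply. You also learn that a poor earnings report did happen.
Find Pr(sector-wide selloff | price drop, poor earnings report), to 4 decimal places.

Sum P(price drop|·) weighted by the priors over both values of sector-wide selloff:
  P(price drop | poor earnings report) = 0.49×0.77 + 0.76×0.23
        = 0.377300 + 0.174800 = 0.552100
The terms with sector-wide selloff present sum to 0.174800, so
  P(sector-wide selloff | price drop, poor earnings report) = 0.174800 / 0.552100 ≈ 0.3166

Pr(sector-wide selloff | price drop, poor earnings report) ≈ 0.3166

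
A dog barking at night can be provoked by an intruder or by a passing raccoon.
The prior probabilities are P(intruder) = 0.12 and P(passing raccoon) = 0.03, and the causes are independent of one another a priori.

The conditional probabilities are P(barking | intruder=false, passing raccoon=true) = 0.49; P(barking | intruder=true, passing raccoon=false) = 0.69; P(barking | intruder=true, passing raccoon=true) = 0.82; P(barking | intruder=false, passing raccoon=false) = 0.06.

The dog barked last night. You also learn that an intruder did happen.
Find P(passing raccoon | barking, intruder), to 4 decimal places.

P(barking | intruder) = 0.69·0.97 + 0.82·0.03 = 0.669300 + 0.024600 = 0.693900
Restricting to configurations with passing raccoon present: 0.82·0.03 = 0.024600.
Hence the posterior is 0.024600/0.693900 ≈ 0.0355.

P(passing raccoon | barking, intruder) ≈ 0.0355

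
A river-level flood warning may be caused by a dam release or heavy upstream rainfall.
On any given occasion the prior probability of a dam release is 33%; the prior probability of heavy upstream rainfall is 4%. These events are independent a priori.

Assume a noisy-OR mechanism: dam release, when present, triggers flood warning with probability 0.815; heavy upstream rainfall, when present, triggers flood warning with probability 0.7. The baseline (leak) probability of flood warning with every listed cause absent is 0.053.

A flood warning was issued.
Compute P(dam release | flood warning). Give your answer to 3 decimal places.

P(dam release | flood warning) ≈ 0.837

Under noisy-OR, P(flood warning | causes) = 1 − (1−0.053)·∏(1−qᵢ) over the active causes.
For the numerator, keep only dam release=true terms: 0.261298 + 0.012506 = 0.273804
Normalizer over all consistent configurations: 0.053×0.67×0.96 + 0.7159×0.67×0.04 + 0.824805×0.33×0.96 + 0.947441×0.33×0.04 = 0.327080
Posterior = 0.273804 / 0.327080 ≈ 0.837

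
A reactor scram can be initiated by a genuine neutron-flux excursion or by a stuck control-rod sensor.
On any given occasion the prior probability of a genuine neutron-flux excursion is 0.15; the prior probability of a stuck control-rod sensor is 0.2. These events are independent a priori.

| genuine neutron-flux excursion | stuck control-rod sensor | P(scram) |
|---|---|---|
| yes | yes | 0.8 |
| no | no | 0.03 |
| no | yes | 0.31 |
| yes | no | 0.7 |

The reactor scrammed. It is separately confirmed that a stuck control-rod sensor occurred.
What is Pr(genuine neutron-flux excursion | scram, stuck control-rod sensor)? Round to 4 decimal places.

Pr(genuine neutron-flux excursion | scram, stuck control-rod sensor) ≈ 0.3129

Enumerate both values of genuine neutron-flux excursion and weight by the priors:
  P(scram | stuck control-rod sensor) = 0.31*0.85 + 0.8*0.15
        = 0.263500 + 0.120000 = 0.383500
The terms with genuine neutron-flux excursion present sum to 0.120000, so
  P(genuine neutron-flux excursion | scram, stuck control-rod sensor) = 0.120000 / 0.383500 ≈ 0.3129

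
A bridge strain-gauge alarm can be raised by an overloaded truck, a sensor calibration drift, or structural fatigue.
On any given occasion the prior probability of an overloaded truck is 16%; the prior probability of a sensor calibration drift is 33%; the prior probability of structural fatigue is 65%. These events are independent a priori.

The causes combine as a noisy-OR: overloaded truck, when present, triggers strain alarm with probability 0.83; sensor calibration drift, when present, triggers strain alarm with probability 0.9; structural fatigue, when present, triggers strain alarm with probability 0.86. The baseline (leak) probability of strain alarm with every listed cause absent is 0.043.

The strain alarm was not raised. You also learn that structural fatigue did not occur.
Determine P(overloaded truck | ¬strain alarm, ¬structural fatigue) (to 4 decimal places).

P(overloaded truck | ¬strain alarm, ¬structural fatigue) ≈ 0.0314

Under noisy-OR, P(strain alarm | causes) = 1 − (1−0.043)·∏(1−qᵢ) over the active causes.
P(¬strain alarm | ¬structural fatigue) = 0.957*0.84*0.67 + 0.0957*0.84*0.33 + 0.16269*0.16*0.67 + 0.016269*0.16*0.33 = 0.538600 + 0.026528 + 0.017440 + 0.000859 = 0.583427
The overloaded truck-present share is 0.017440 + 0.000859 = 0.018299.
So P(overloaded truck | ¬strain alarm, ¬structural fatigue) = 0.018299/0.583427 ≈ 0.0314.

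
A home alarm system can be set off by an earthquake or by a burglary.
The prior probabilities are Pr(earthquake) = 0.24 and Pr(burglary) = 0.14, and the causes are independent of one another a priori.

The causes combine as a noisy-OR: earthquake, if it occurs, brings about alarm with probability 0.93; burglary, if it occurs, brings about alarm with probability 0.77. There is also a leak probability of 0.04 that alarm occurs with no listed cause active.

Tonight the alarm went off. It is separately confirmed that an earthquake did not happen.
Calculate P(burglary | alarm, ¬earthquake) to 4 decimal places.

P(burglary | alarm, ¬earthquake) ≈ 0.7603

Under noisy-OR, P(alarm | causes) = 1 − (1−0.04)·∏(1−qᵢ) over the active causes.
P(alarm | ¬earthquake) = 0.04*0.86 + 0.7792*0.14 = 0.034400 + 0.109088 = 0.143488
Restricting to configurations with burglary present: 0.7792*0.14 = 0.109088.
P(burglary | alarm, ¬earthquake) = 0.109088 / 0.143488 ≈ 0.7603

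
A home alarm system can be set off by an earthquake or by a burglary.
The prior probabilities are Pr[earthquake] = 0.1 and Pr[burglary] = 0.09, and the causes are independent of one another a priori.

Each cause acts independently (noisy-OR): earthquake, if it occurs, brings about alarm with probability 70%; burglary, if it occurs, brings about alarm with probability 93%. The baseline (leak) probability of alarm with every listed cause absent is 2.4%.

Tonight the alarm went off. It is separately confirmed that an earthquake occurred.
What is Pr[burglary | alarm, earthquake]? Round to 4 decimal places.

Under noisy-OR, P(alarm | causes) = 1 − (1−0.024)·∏(1−qᵢ) over the active causes.
Sum P(alarm|·) weighted by the priors over both values of burglary:
  P(alarm | earthquake) = 0.7072*0.91 + 0.979504*0.09
        = 0.643552 + 0.088155 = 0.731707
Keeping only the burglary-present terms gives 0.088155, so
  P(burglary | alarm, earthquake) = 0.088155 / 0.731707 ≈ 0.1205

Pr[burglary | alarm, earthquake] ≈ 0.1205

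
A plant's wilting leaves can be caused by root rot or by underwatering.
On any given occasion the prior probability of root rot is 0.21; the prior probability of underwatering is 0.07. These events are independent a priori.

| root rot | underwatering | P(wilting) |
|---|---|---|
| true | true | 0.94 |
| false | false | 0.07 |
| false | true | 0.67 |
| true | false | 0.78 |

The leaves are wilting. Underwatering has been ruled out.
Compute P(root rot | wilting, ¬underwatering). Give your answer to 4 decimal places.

Sum P(wilting|·) weighted by the priors over both values of root rot:
  P(wilting | ¬underwatering) = 0.07·0.79 + 0.78·0.21
        = 0.055300 + 0.163800 = 0.219100
The terms with root rot present sum to 0.163800, so
  P(root rot | wilting, ¬underwatering) = 0.163800 / 0.219100 ≈ 0.7476

P(root rot | wilting, ¬underwatering) ≈ 0.7476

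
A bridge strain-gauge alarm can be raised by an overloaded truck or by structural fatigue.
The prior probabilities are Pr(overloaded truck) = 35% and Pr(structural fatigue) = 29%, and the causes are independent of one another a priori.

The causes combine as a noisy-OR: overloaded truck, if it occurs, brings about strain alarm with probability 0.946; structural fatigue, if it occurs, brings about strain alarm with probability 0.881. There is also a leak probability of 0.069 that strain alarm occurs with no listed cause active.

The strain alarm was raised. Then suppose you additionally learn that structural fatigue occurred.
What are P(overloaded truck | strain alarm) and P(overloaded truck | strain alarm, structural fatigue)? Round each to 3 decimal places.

Under noisy-OR, P(strain alarm | causes) = 1 − (1−0.069)·∏(1−qᵢ) over the active causes.
Enumerate the 4 (overloaded truck, structural fatigue) configurations and weight by the priors:
  P(strain alarm) = 0.069·0.65·0.71 + 0.889211·0.65·0.29 + 0.949726·0.35·0.71 + 0.994017·0.35·0.29
        = 0.031844 + 0.167616 + 0.236007 + 0.100893 = 0.536360
Configurations with overloaded truck contribute 0.336900, so
  P(overloaded truck | strain alarm) = 0.336900 / 0.536360 ≈ 0.628

Now condition on the additional information:
Numerator (weight on configurations with overloaded truck): 0.994017*0.35 = 0.347906
Denominator P(strain alarm | structural fatigue): 0.889211*0.65 + 0.994017*0.35 = 0.925893
Posterior = 0.347906 / 0.925893 ≈ 0.376
— structural fatigue explains away the evidence for overloaded truck.

P(overloaded truck | strain alarm) ≈ 0.628; P(overloaded truck | strain alarm, structural fatigue) ≈ 0.376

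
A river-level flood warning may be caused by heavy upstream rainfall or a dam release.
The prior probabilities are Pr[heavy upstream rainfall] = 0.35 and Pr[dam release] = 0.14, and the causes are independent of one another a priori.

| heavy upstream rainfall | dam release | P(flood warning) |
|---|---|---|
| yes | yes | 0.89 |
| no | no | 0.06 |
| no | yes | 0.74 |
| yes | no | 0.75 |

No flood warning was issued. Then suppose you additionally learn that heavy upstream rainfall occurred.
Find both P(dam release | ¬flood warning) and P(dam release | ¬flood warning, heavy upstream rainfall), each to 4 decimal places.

P(dam release | ¬flood warning) ≈ 0.0461; P(dam release | ¬flood warning, heavy upstream rainfall) ≈ 0.0668

Enumerate the 4 (heavy upstream rainfall, dam release) configurations and weight by the priors:
  P(¬flood warning) = 0.94·0.65·0.86 + 0.26·0.65·0.14 + 0.25·0.35·0.86 + 0.11·0.35·0.14
        = 0.525460 + 0.023660 + 0.075250 + 0.005390 = 0.629760
Configurations with dam release contribute 0.029050, so
  P(dam release | ¬flood warning) = 0.029050 / 0.629760 ≈ 0.0461

Now also conditioning on heavy upstream rainfall=true:
For the numerator, keep only dam release=true terms: 0.11*0.14 = 0.015400
The normalizing constant is 0.25*0.86 + 0.11*0.14 = 0.230400
P(dam release | ¬flood warning, heavy upstream rainfall) = 0.015400/0.230400 ≈ 0.0668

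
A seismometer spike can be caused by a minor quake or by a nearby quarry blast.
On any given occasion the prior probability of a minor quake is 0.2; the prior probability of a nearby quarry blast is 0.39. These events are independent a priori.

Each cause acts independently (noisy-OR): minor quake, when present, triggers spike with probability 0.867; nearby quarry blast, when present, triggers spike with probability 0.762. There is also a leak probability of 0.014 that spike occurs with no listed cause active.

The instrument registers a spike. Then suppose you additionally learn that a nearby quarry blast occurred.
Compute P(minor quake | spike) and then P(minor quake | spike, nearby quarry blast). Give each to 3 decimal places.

P(minor quake | spike) ≈ 0.425; P(minor quake | spike, nearby quarry blast) ≈ 0.240

Under noisy-OR, P(spike | causes) = 1 − (1−0.014)·∏(1−qᵢ) over the active causes.
Enumerate the 4 (minor quake, nearby quarry blast) configurations and weight by the priors:
  P(spike) = 0.014×0.8×0.61 + 0.765332×0.8×0.39 + 0.868862×0.2×0.61 + 0.968789×0.2×0.39
        = 0.006832 + 0.238784 + 0.106001 + 0.075566 = 0.427183
Configurations with minor quake contribute 0.181567, so
  P(minor quake | spike) = 0.181567 / 0.427183 ≈ 0.425

Now also conditioning on nearby quarry blast=true:
By total probability over both values of minor quake:
  P(spike | nearby quarry blast) = 0.765332×0.8 + 0.968789×0.2
        = 0.612266 + 0.193758 = 0.806024
Configurations with minor quake contribute 0.193758, so
  P(minor quake | spike, nearby quarry blast) = 0.193758 / 0.806024 ≈ 0.240
Conditioning on nearby quarry blast lowers the posterior on minor quake: the classic explaining-away effect in a common-effect structure.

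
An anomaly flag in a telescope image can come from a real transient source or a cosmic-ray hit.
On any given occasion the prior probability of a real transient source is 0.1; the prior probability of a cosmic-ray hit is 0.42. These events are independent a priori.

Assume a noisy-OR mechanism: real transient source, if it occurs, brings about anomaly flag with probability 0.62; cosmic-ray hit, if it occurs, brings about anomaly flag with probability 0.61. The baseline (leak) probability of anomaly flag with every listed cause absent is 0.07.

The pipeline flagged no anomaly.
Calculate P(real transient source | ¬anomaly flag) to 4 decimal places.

P(real transient source | ¬anomaly flag) ≈ 0.0405

Under noisy-OR, P(anomaly flag | causes) = 1 − (1−0.07)·∏(1−qᵢ) over the active causes.
Sum P(¬anomaly flag|·) weighted by the priors over the 4 (real transient source, cosmic-ray hit) configurations:
  P(¬anomaly flag) = 0.93*0.9*0.58 + 0.3627*0.9*0.42 + 0.3534*0.1*0.58 + 0.137826*0.1*0.42
        = 0.485460 + 0.137101 + 0.020497 + 0.005789 = 0.648847
Configurations with real transient source contribute 0.026286, so
  P(real transient source | ¬anomaly flag) = 0.026286 / 0.648847 ≈ 0.0405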